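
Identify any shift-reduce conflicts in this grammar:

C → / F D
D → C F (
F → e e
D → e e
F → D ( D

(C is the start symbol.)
No shift-reduce conflicts

A shift-reduce conflict occurs when an LR(0) state has both:
  - a complete (reduce) item [A → α .] (dot at the end), and
  - a shift item [B → β . c γ] (dot before a terminal).

Augment with C' → C and build the canonical LR(0) collection (I0 = CLOSURE({[C' → . C]}), then GOTO on every symbol after a dot until no new states appear). It has 15 states:
  I0: { [C → . / F D], [C' → . C] }  — shift
  I1: { [C → . / F D], [C → / . F D], [D → . C F (], [D → . e e], [F → . D ( D], [F → . e e] }  — shift
  I2: { [C' → C .] }  — accept
  I3: { [C → . / F D], [D → . C F (], [D → . e e], [D → C . F (], [F → . D ( D], [F → . e e] }  — shift
  I4: { [F → D . ( D] }  — shift
  I5: { [C → . / F D], [C → / F . D], [D → . C F (], [D → . e e] }  — shift
  I6: { [D → e . e], [F → e . e] }  — shift
  I7: { [D → e e .], [F → e e .] }  — 2 reduces
  I8: { [C → / F D .] }  — reduce
  I9: { [D → e . e] }  — shift
  I10: { [D → e e .] }  — reduce
  I11: { [C → . / F D], [D → . C F (], [D → . e e], [F → D ( . D] }  — shift
  I12: { [F → D ( D .] }  — reduce
  I13: { [D → C F . (] }  — shift
  I14: { [D → C F ( .] }  — reduce

No state contains both a complete item and a shift item.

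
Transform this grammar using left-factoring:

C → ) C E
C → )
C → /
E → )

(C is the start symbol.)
C → ) C'
C' → C E
C' → ε
C → /
E → )

Left-factoring transforms A → αβ₁ | αβ₂ into A → αA' and A' → β₁ | β₂
(α is the longest common prefix among the alternatives). Repeat until
no nonterminal has two alternatives with a common prefix.

Round 1: C has alternatives sharing prefix ')'. Introduce C': C → ) C'
  Add: C' → C E
  Add: C' → ε

No remaining common prefixes — done.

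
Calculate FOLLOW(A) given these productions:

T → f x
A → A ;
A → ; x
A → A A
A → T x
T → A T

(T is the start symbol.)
To compute FOLLOW(A), find every occurrence of A on a right-hand side N → α A β: add FIRST(β) \ {ε}, and if β is empty or nullable also add FOLLOW(N). Iterate to a fixed point.

In A → A ;: A is followed by ';', add FIRST(';') \ {ε} = { ';' }
In A → A A: A is followed by A, add FIRST(A) \ {ε} = { ';', 'f' }
In A → A A: A is at the end; this adds FOLLOW(A) to itself — nothing new
In T → A T: A is followed by T, add FIRST(T) \ {ε} = { ';', 'f' }

Taking the union: FOLLOW(A) = { ';', 'f' }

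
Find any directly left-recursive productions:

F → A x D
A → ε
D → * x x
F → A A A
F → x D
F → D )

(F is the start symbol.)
F → A x D: starts with A
A → ε: starts with ε
D → * x x: starts with '*'
F → A A A: starts with A
F → x D: starts with x
F → D ): starts with D

No direct left recursion found.

Answer: No direct left recursion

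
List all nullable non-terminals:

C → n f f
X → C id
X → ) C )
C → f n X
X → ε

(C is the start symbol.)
A non-terminal is nullable if it can derive ε (the empty string): either it has an ε-production, or it has a production whose right-hand side consists entirely of nullable non-terminals.

ε-productions: X → ε
So X is immediately nullable.
No further non-terminal can be added: every production for the remaining non-terminals contains a terminal or a non-nullable non-terminal.
Nullable = { 'X' }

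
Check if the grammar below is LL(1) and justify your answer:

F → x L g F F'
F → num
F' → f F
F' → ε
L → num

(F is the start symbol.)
No. Predict set conflict for F': { 'f' }

A grammar is LL(1) if for each non-terminal N with multiple productions, the predict sets of those productions are pairwise disjoint, where PREDICT(N → α) = (FIRST(α) \ {ε}) ∪ (FOLLOW(N) if α ⇒* ε).

Relevant sets:
  FOLLOW(F') = { $, 'f' }

For F:
  PREDICT(F → x L g F F') = { 'x' }
  PREDICT(F → num) = { 'num' }
For F':
  PREDICT(F' → f F) = { 'f' }
  PREDICT(F' → ε) = { $, 'f' }
L has a single production, so nothing to check there.

Conflict found: Predict set conflict for F': { 'f' }
The grammar is NOT LL(1).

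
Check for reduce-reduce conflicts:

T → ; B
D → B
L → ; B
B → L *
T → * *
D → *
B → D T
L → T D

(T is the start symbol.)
Yes — I6: [D → B .] vs [T → ; B .]; I14: [D → B .] vs [L → ; B .]

A reduce-reduce conflict occurs when an LR(0) state has two complete items [A → α .] and [B → β .] — both call for a reduction, and with no lookahead the parser cannot choose between them.

Augment with T' → T and build the canonical LR(0) collection (I0 = CLOSURE({[T' → . T]}), then GOTO on every symbol after a dot until no new states appear). It has 16 states:
  I0: { [T → . * *], [T → . ; B], [T' → . T] }  — shift
  I1: { [T → * . *] }  — shift
  I2: { [B → . D T], [B → . L *], [D → . *], [D → . B], [L → . ; B], [L → . T D], [T → . * *], [T → . ; B], [T → ; . B] }  — shift
  I3: { [T' → T .] }  — accept
  I4: { [D → * .], [T → * . *] }  — shift, reduce
  I5: { [B → . D T], [B → . L *], [D → . *], [D → . B], [L → . ; B], [L → . T D], [L → ; . B], [T → . * *], [T → . ; B], [T → ; . B] }  — shift
  I6: { [D → B .], [T → ; B .] }  — 2 reduces
  I7: { [B → D . T], [T → . * *], [T → . ; B] }  — shift
  I8: { [B → L . *] }  — shift
  I9: { [B → . D T], [B → . L *], [D → . *], [D → . B], [L → . ; B], [L → . T D], [L → T . D], [T → . * *], [T → . ; B] }  — shift
  I10: { [D → B .] }  — reduce
  I11: { [B → D . T], [L → T D .], [T → . * *], [T → . ; B] }  — shift, reduce
  I12: { [B → D T .] }  — reduce
  I13: { [B → L * .] }  — reduce
  I14: { [D → B .], [L → ; B .], [T → ; B .] }  — 3 reduces
  I15: { [T → * * .] }  — reduce

I6 contains complete items [D → B .], [T → ; B .] — reduce-reduce conflict.
I14 contains complete items [D → B .], [L → ; B .], [T → ; B .] — reduce-reduce conflict.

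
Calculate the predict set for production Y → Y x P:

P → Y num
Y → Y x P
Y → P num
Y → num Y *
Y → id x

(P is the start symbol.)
PREDICT(Y → Y x P) = (FIRST(RHS) \ {ε}) ∪ (FOLLOW(Y) if ε ∈ FIRST(RHS), i.e. RHS ⇒* ε)
FIRST(Y) = { 'id', 'num' }
FIRST(Y x P) = { 'id', 'num' }
ε ∉ FIRST(Y x P), so FOLLOW(Y) is not added.
PREDICT(Y → Y x P) = { 'id', 'num' }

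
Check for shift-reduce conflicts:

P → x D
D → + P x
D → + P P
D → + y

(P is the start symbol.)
Yes — I8: [D → + P x .] vs [D → . + P P]

A shift-reduce conflict occurs when an LR(0) state has both:
  - a complete (reduce) item [A → α .] (dot at the end), and
  - a shift item [B → β . c γ] (dot before a terminal).

Augment with P' → P and build the canonical LR(0) collection (I0 = CLOSURE({[P' → . P]}), then GOTO on every symbol after a dot until no new states appear). It has 9 states:
  I0: { [P → . x D], [P' → . P] }  — shift
  I1: { [P' → P .] }  — accept
  I2: { [D → . + P P], [D → . + P x], [D → . + y], [P → x . D] }  — shift
  I3: { [D → + . P P], [D → + . P x], [D → + . y], [P → . x D] }  — shift
  I4: { [P → x D .] }  — reduce
  I5: { [D → + P . P], [D → + P . x], [P → . x D] }  — shift
  I6: { [D → + y .] }  — reduce
  I7: { [D → + P P .] }  — reduce
  I8: { [D → + P x .], [D → . + P P], [D → . + P x], [D → . + y], [P → x . D] }  — shift, reduce

I8 contains reduce item [D → + P x .] and shift items [D → . + P P], [D → . + P x], [D → . + y] — shift-reduce conflict.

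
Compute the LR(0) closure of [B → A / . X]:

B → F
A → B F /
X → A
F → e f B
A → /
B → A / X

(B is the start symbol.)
To compute CLOSURE, for each item [A → α.Bβ] where B is a non-terminal, add [B → .γ] for all productions B → γ; repeat for the newly added items until nothing changes.

Start with: [B → A / . X]
  [B → A / . X] has the dot before X: add [X → . A]
  [X → . A] has the dot before A: add [A → . B F /], [A → . /]
  [A → . B F /] has the dot before B: add [B → . F], [B → . A / X]
  [B → . F] has the dot before F: add [F → . e f B]
No further items can be added.

CLOSURE = { [A → . /], [A → . B F /], [B → . A / X], [B → . F], [B → A / . X], [F → . e f B], [X → . A] }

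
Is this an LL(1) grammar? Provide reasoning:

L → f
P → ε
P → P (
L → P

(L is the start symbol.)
Relevant sets:
  FIRST(P) = { '(', ε }
  FOLLOW(L) = { $ }
  FOLLOW(P) = { $, '(' }

For L:
  PREDICT(L → f) = { 'f' }
  PREDICT(L → P) = { $, '(' }
For P:
  PREDICT(P → ε) = { $, '(' }
  PREDICT(P → P '(') = { '(' }

Conflict found: Predict set conflict for P: { '(' }
The grammar is NOT LL(1).

Answer: No. Predict set conflict for P: { '(' }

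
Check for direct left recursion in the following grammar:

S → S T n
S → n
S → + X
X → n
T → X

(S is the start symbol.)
Direct left recursion occurs when N → N α for some non-terminal N (the right-hand side begins with the left-hand side itself).

S → S T n: LEFT RECURSIVE (starts with S)
S → n: starts with n
S → + X: starts with '+'
X → n: starts with n
T → X: starts with X

The grammar has direct left recursion on: S.

Answer: Yes, S is left-recursive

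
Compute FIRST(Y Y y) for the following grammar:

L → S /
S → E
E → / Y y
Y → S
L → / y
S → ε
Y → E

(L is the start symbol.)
FIRST sets of the non-terminals involved (from the grammar, by fixed-point iteration):
  FIRST(Y) = { '/', ε }

To compute FIRST(Y Y y), process the symbols left to right:
Symbol Y is a non-terminal. Add FIRST(Y) \ {ε} = { '/' }
Y is nullable (ε ∈ FIRST(Y)), continue to the next symbol.
Symbol Y is a non-terminal. Add FIRST(Y) \ {ε} = { '/' }
Y is nullable (ε ∈ FIRST(Y)), continue to the next symbol.
Symbol y is a terminal. Add 'y' and stop.
FIRST(Y Y y) = { '/', 'y' }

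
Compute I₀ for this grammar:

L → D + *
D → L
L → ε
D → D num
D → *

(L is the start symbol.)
{ [D → . *], [D → . D num], [D → . L], [L → . D + *], [L → .], [L' → . L] }

First, augment the grammar with L' → L
I₀ = CLOSURE({ [L' → . L] }):
  [L' → . L] has the dot before L: add [L → . D + *], [L → .]
  [L → . D + *] has the dot before D: add [D → . L], [D → . D num], [D → . *]
No further items can be added.

I₀ = { [D → . *], [D → . D num], [D → . L], [L → . D + *], [L → .], [L' → . L] }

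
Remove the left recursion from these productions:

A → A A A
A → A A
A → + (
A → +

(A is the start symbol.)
A → + ( A'
A → + A'
A' → A A A'
A' → A A'
A' → ε

A is directly left-recursive. The standard transformation for
  A → A α₁ | ... | A α_m | β₁ | ... | β_n
is
  A  → β₁ A' | ... | β_n A'
  A' → α₁ A' | ... | α_m A' | ε

A → + ( becomes A → + ( A'
A → + becomes A → + A'
A → A A A becomes A' → A A A'
A → A A becomes A' → A A'
Add A' → ε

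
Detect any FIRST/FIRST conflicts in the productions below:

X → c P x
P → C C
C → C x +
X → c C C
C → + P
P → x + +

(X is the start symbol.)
A FIRST/FIRST conflict occurs when two productions N → α and N → β for the same non-terminal have FIRST(α) ∩ FIRST(β) ≠ ∅ (with ε ∈ FIRST of a nullable right-hand side, so two nullable alternatives also conflict).

FIRST sets of the non-terminals at (or reachable through a nullable prefix from) the front of some alternative:
  FIRST(C) = { '+' }

Productions for X:
  X → c P x: FIRST = { 'c' }
  X → c C C: FIRST = { 'c' }
Productions for P:
  P → C C: FIRST = { '+' }
  P → x + +: FIRST = { 'x' }
Productions for C:
  C → C x +: FIRST = { '+' }
  C → + P: FIRST = { '+' }

Conflict for X: X → c P x and X → c C C
  Overlap: { 'c' }
Conflict for C: C → C x + and C → + P
  Overlap: { '+' }

Answer: Yes. X → c P x / X → c C C on { 'c' }; C → C x '+' / C → '+' P on { '+' }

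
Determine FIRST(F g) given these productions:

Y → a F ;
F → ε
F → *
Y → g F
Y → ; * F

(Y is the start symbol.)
{ '*', 'g' }

FIRST sets of the non-terminals involved (from the grammar, by fixed-point iteration):
  FIRST(F) = { '*', ε }

To compute FIRST(F g), process the symbols left to right:
Symbol F is a non-terminal. Add FIRST(F) \ {ε} = { '*' }
F is nullable (ε ∈ FIRST(F)), continue to the next symbol.
Symbol g is a terminal. Add 'g' and stop.
FIRST(F g) = { '*', 'g' }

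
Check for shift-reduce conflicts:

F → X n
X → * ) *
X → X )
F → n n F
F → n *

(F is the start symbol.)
A shift-reduce conflict occurs when an LR(0) state has both:
  - a complete (reduce) item [A → α .] (dot at the end), and
  - a shift item [B → β . c γ] (dot before a terminal).

Augment with F' → F and build the canonical LR(0) collection (I0 = CLOSURE({[F' → . F]}), then GOTO on every symbol after a dot until no new states appear). It has 12 states:
  I0: { [F → . X n], [F → . n *], [F → . n n F], [F' → . F], [X → . * ) *], [X → . X )] }  — shift
  I1: { [X → * . ) *] }  — shift
  I2: { [F' → F .] }  — accept
  I3: { [F → X . n], [X → X . )] }  — shift
  I4: { [F → n . *], [F → n . n F] }  — shift
  I5: { [F → n * .] }  — reduce
  I6: { [F → . X n], [F → . n *], [F → . n n F], [F → n n . F], [X → . * ) *], [X → . X )] }  — shift
  I7: { [F → n n F .] }  — reduce
  I8: { [X → X ) .] }  — reduce
  I9: { [F → X n .] }  — reduce
  I10: { [X → * ) . *] }  — shift
  I11: { [X → * ) * .] }  — reduce

No state contains both a complete item and a shift item.

Answer: No shift-reduce conflicts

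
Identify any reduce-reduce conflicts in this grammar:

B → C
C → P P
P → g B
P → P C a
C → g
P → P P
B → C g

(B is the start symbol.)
A reduce-reduce conflict occurs when an LR(0) state has two complete items [A → α .] and [B → β .] — both call for a reduction, and with no lookahead the parser cannot choose between them.

Augment with B' → B and build the canonical LR(0) collection (I0 = CLOSURE({[B' → . B]}), then GOTO on every symbol after a dot until no new states appear). It has 10 states:
  I0: { [B → . C g], [B → . C], [B' → . B], [C → . P P], [C → . g], [P → . P C a], [P → . P P], [P → . g B] }  — shift
  I1: { [B' → B .] }  — accept
  I2: { [B → C . g], [B → C .] }  — shift, reduce
  I3: { [C → . P P], [C → . g], [C → P . P], [P → . P C a], [P → . P P], [P → . g B], [P → P . C a], [P → P . P] }  — shift
  I4: { [B → . C g], [B → . C], [C → . P P], [C → . g], [C → g .], [P → . P C a], [P → . P P], [P → . g B], [P → g . B] }  — shift, reduce
  I5: { [P → g B .] }  — reduce
  I6: { [P → P C . a] }  — shift
  I7: { [C → . P P], [C → . g], [C → P . P], [C → P P .], [P → . P C a], [P → . P P], [P → . g B], [P → P . C a], [P → P . P], [P → P P .] }  — shift, 2 reduces
  I8: { [P → P C a .] }  — reduce
  I9: { [B → C g .] }  — reduce

I7 contains complete items [C → P P .], [P → P P .] — reduce-reduce conflict.

Answer: Yes — I7: [C → P P .] vs [P → P P .]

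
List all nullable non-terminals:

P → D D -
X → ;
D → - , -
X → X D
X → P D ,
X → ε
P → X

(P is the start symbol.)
ε-productions: X → ε
So X is immediately nullable.
P → X: every symbol on the right is nullable, so P is nullable too.
No further non-terminal can be added: every production for the remaining non-terminals contains a terminal or a non-nullable non-terminal.
Nullable = { 'P', 'X' }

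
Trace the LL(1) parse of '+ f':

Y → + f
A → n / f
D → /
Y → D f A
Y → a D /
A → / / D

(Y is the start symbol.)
LL(1) parsing maintains a stack (initially the start symbol over $) and the input. At each step: if the stack top is a terminal, match it against the current input token; if it is a non-terminal N, replace it with the RHS of M[N, lookahead] (the unique production whose predict set contains the lookahead).

Stack is shown with the top on the left.

Stack  Input  Action
--------------------
Y $    + f $  output Y → + f
+ f $  + f $  match '+'
f $    f $    match 'f'
$      $      accept

The string is accepted.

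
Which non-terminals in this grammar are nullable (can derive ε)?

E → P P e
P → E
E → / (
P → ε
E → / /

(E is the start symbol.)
ε-productions: P → ε
So P is immediately nullable.
No further non-terminal can be added: every production for the remaining non-terminals contains a terminal or a non-nullable non-terminal.
Nullable = { 'P' }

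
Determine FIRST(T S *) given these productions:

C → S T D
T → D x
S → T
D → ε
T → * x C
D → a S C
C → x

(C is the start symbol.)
{ '*', 'a', 'x' }

FIRST sets of the non-terminals involved (from the grammar, by fixed-point iteration):
  FIRST(T) = { '*', 'a', 'x' }

To compute FIRST(T S *), process the symbols left to right:
Symbol T is a non-terminal. Add FIRST(T) \ {ε} = { '*', 'a', 'x' }
T is not nullable (ε ∉ FIRST(T)), so stop here.
FIRST(T S *) = { '*', 'a', 'x' }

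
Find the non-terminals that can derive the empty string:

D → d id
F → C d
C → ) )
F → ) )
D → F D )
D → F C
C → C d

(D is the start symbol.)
None

A non-terminal is nullable if it can derive ε (the empty string): either it has an ε-production, or it has a production whose right-hand side consists entirely of nullable non-terminals.

There are no ε-productions, so no non-terminal can derive ε.
No non-terminals are nullable.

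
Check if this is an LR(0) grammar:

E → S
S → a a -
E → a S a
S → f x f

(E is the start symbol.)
Yes, the grammar is LR(0)

A grammar is LR(0) if no state in the canonical LR(0) collection has:
  - both a shift item (dot before a terminal) and a complete item (shift-reduce conflict), or
  - two or more complete items (reduce-reduce conflict; the accept item [E' → E .] counts as a complete item here).

Augment with E' → E and build the canonical LR(0) collection (I0 = CLOSURE({[E' → . E]}), then GOTO on every symbol after a dot until no new states appear). It has 12 states:
  I0: { [E → . S], [E → . a S a], [E' → . E], [S → . a a -], [S → . f x f] }  — shift
  I1: { [E' → E .] }  — accept
  I2: { [E → S .] }  — reduce
  I3: { [E → a . S a], [S → . a a -], [S → . f x f], [S → a . a -] }  — shift
  I4: { [S → f . x f] }  — shift
  I5: { [S → f x . f] }  — shift
  I6: { [S → f x f .] }  — reduce
  I7: { [E → a S . a] }  — shift
  I8: { [S → a . a -], [S → a a . -] }  — shift
  I9: { [S → a a - .] }  — reduce
  I10: { [S → a a . -] }  — shift
  I11: { [E → a S a .] }  — reduce

Every state is either a pure shift/goto state or contains exactly one complete item and nothing to shift — no conflicts. The grammar is LR(0).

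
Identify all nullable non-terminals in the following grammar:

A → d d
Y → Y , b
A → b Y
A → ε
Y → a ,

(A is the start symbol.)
{ 'A' }

A non-terminal is nullable if it can derive ε (the empty string): either it has an ε-production, or it has a production whose right-hand side consists entirely of nullable non-terminals.

ε-productions: A → ε
So A is immediately nullable.
No further non-terminal can be added: every production for the remaining non-terminals contains a terminal or a non-nullable non-terminal.
Nullable = { 'A' }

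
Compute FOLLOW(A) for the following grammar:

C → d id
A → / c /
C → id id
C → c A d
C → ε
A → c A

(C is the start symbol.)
In C → c A d: A is followed by d, add FIRST(d) \ {ε} = { 'd' }
In A → c A: A is at the end; this adds FOLLOW(A) to itself — nothing new

Taking the union: FOLLOW(A) = { 'd' }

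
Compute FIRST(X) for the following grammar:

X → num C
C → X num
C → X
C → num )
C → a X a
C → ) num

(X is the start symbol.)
To compute FIRST(X), examine every production with X on the left-hand side, reading each right-hand side left to right until a non-nullable symbol is reached.

From X → num C:
  - num is a terminal: add 'num' and stop

Collecting: FIRST(X) = { 'num' }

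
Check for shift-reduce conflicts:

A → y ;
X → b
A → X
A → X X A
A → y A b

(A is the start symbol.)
Yes — I2: [A → X .] vs [X → . b]

Augment with A' → A and build the canonical LR(0) collection (I0 = CLOSURE({[A' → . A]}), then GOTO on every symbol after a dot until no new states appear). It has 10 states:
  I0: { [A → . X X A], [A → . X], [A → . y ;], [A → . y A b], [A' → . A], [X → . b] }  — shift
  I1: { [A' → A .] }  — accept
  I2: { [A → X . X A], [A → X .], [X → . b] }  — shift, reduce
  I3: { [X → b .] }  — reduce
  I4: { [A → . X X A], [A → . X], [A → . y ;], [A → . y A b], [A → y . ;], [A → y . A b], [X → . b] }  — shift
  I5: { [A → y ; .] }  — reduce
  I6: { [A → y A . b] }  — shift
  I7: { [A → y A b .] }  — reduce
  I8: { [A → . X X A], [A → . X], [A → . y ;], [A → . y A b], [A → X X . A], [X → . b] }  — shift
  I9: { [A → X X A .] }  — reduce

I2 contains reduce item [A → X .] and shift item [X → . b] — shift-reduce conflict.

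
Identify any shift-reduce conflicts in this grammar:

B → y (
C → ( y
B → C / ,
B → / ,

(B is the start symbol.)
No shift-reduce conflicts

A shift-reduce conflict occurs when an LR(0) state has both:
  - a complete (reduce) item [A → α .] (dot at the end), and
  - a shift item [B → β . c γ] (dot before a terminal).

Augment with B' → B and build the canonical LR(0) collection (I0 = CLOSURE({[B' → . B]}), then GOTO on every symbol after a dot until no new states appear). It has 11 states:
  I0: { [B → . / ,], [B → . C / ,], [B → . y (], [B' → . B], [C → . ( y] }  — shift
  I1: { [C → ( . y] }  — shift
  I2: { [B → / . ,] }  — shift
  I3: { [B' → B .] }  — accept
  I4: { [B → C . / ,] }  — shift
  I5: { [B → y . (] }  — shift
  I6: { [B → y ( .] }  — reduce
  I7: { [B → C / . ,] }  — shift
  I8: { [B → C / , .] }  — reduce
  I9: { [B → / , .] }  — reduce
  I10: { [C → ( y .] }  — reduce

No state contains both a complete item and a shift item.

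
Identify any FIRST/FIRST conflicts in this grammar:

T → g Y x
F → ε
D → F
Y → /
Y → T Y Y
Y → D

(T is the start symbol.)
A FIRST/FIRST conflict occurs when two productions N → α and N → β for the same non-terminal have FIRST(α) ∩ FIRST(β) ≠ ∅ (with ε ∈ FIRST of a nullable right-hand side, so two nullable alternatives also conflict).

FIRST sets of the non-terminals at (or reachable through a nullable prefix from) the front of some alternative:
  FIRST(T) = { 'g' }
  FIRST(D) = { ε }

Productions for Y:
  Y → /: FIRST = { '/' }
  Y → T Y Y: FIRST = { 'g' }
  Y → D: FIRST = { ε }
T, F, D have only one production, so no FIRST/FIRST conflict is possible there.

All alternatives of each non-terminal have pairwise disjoint FIRST sets.

Answer: No FIRST/FIRST conflicts.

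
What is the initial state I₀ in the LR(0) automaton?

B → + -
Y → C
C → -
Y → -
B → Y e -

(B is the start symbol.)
First, augment the grammar with B' → B
I₀ = CLOSURE({ [B' → . B] }):
  [B' → . B] has the dot before B: add [B → . + -], [B → . Y e -]
  [B → . Y e -] has the dot before Y: add [Y → . C], [Y → . -]
  [Y → . C] has the dot before C: add [C → . -]
No further items can be added.

I₀ = { [B → . + -], [B → . Y e -], [B' → . B], [C → . -], [Y → . -], [Y → . C] }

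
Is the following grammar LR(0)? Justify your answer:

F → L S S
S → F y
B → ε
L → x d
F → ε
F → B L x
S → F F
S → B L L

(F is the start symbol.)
No. Shift-reduce conflict between [B → .] and [L → . x d]

A grammar is LR(0) if no state in the canonical LR(0) collection has:
  - both a shift item (dot before a terminal) and a complete item (shift-reduce conflict), or
  - two or more complete items (reduce-reduce conflict; the accept item [F' → F .] counts as a complete item here).

Augment with F' → F and build the canonical LR(0) collection (I0 = CLOSURE({[F' → . F]}), then GOTO on every symbol after a dot until no new states appear). It has 17 states:
  I0: { [B → .], [F → . B L x], [F → . L S S], [F → .], [F' → . F], [L → . x d] }  — shift, 2 reduces
  I1: { [F → B . L x], [L → . x d] }  — shift
  I2: { [F' → F .] }  — accept
  I3: { [B → .], [F → . B L x], [F → . L S S], [F → .], [F → L . S S], [L → . x d], [S → . B L L], [S → . F F], [S → . F y] }  — shift, 2 reduces
  I4: { [L → x . d] }  — shift
  I5: { [L → x d .] }  — reduce
  I6: { [F → B . L x], [L → . x d], [S → B . L L] }  — shift
  I7: { [B → .], [F → . B L x], [F → . L S S], [F → .], [L → . x d], [S → F . F], [S → F . y] }  — shift, 2 reduces
  I8: { [B → .], [F → . B L x], [F → . L S S], [F → .], [F → L S . S], [L → . x d], [S → . B L L], [S → . F F], [S → . F y] }  — shift, 2 reduces
  I9: { [F → L S S .] }  — reduce
  I10: { [S → F F .] }  — reduce
  I11: { [S → F y .] }  — reduce
  I12: { [F → B L . x], [L → . x d], [S → B L . L] }  — shift
  I13: { [S → B L L .] }  — reduce
  I14: { [F → B L x .], [L → x . d] }  — shift, reduce
  I15: { [F → B L . x] }  — shift
  I16: { [F → B L x .] }  — reduce

Conflict in state I0:
  Shift-reduce conflict between [B → .] and [L → . x d]
So the grammar is NOT LR(0).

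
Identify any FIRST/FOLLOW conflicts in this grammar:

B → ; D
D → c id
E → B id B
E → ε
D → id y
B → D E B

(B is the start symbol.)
Yes. E → B id B with FOLLOW(E) on { ';', 'c', 'id' }

A FIRST/FOLLOW conflict occurs when a non-terminal N has a nullable alternative N → β (β ⇒* ε) and another alternative N → α with FIRST(α) ∩ FOLLOW(N) ≠ ∅: on such a lookahead the parser cannot decide between expanding α and letting N vanish via β.

Nullable non-terminals: E.
FIRST sets used below: FIRST(B) = { ';', 'c', 'id' }

E: nullable alternative(s) E → ε; FOLLOW(E) = { ';', 'c', 'id' }
  E → B id B: FIRST \ {ε} = { ';', 'c', 'id' } — overlaps FOLLOW(E) on { ';', 'c', 'id' }: CONFLICT
  E → ε: FIRST \ {ε} = { } — this is the only nullable alternative, skip

B, D have no nullable alternative, so no FIRST/FOLLOW check is needed there.

So the grammar has 1 FIRST/FOLLOW conflict (marked CONFLICT above).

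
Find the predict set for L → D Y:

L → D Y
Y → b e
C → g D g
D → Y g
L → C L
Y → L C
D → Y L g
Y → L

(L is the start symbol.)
PREDICT(L → D Y) = (FIRST(RHS) \ {ε}) ∪ (FOLLOW(L) if ε ∈ FIRST(RHS), i.e. RHS ⇒* ε)
FIRST(D) = { 'b', 'g' }
FIRST(D Y) = { 'b', 'g' }
ε ∉ FIRST(D Y), so FOLLOW(L) is not added.
PREDICT(L → D Y) = { 'b', 'g' }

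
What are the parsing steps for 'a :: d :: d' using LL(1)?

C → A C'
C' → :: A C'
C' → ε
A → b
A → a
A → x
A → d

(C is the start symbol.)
LL(1) parsing maintains a stack (initially the start symbol over $) and the input. At each step: if the stack top is a terminal, match it against the current input token; if it is a non-terminal N, replace it with the RHS of M[N, lookahead] (the unique production whose predict set contains the lookahead).

Stack is shown with the top on the left.

Stack      Input          Action
--------------------------------
C $        a :: d :: d $  output C → A C'
A C' $     a :: d :: d $  output A → a
a C' $     a :: d :: d $  match 'a'
C' $       :: d :: d $    output C' → :: A C'
:: A C' $  :: d :: d $    match '::'
A C' $     d :: d $       output A → d
d C' $     d :: d $       match 'd'
C' $       :: d $         output C' → :: A C'
:: A C' $  :: d $         match '::'
A C' $     d $            output A → d
d C' $     d $            match 'd'
C' $       $              output C' → ε
$          $              accept

The string is accepted.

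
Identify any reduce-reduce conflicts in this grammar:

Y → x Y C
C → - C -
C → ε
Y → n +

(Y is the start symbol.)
No reduce-reduce conflicts

Augment with Y' → Y and build the canonical LR(0) collection (I0 = CLOSURE({[Y' → . Y]}), then GOTO on every symbol after a dot until no new states appear). It has 10 states:
  I0: { [Y → . n +], [Y → . x Y C], [Y' → . Y] }  — shift
  I1: { [Y' → Y .] }  — accept
  I2: { [Y → n . +] }  — shift
  I3: { [Y → . n +], [Y → . x Y C], [Y → x . Y C] }  — shift
  I4: { [C → . - C -], [C → .], [Y → x Y . C] }  — shift, reduce
  I5: { [C → - . C -], [C → . - C -], [C → .] }  — shift, reduce
  I6: { [Y → x Y C .] }  — reduce
  I7: { [C → - C . -] }  — shift
  I8: { [C → - C - .] }  — reduce
  I9: { [Y → n + .] }  — reduce

No state contains more than one complete item.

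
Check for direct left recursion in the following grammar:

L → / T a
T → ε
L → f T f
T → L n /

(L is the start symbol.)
L → / T a: starts with '/'
T → ε: starts with ε
L → f T f: starts with f
T → L n /: starts with L

No direct left recursion found.

Answer: No direct left recursion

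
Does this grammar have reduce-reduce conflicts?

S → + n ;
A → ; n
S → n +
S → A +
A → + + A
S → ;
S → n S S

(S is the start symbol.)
No reduce-reduce conflicts

A reduce-reduce conflict occurs when an LR(0) state has two complete items [A → α .] and [B → β .] — both call for a reduction, and with no lookahead the parser cannot choose between them.

Augment with S' → S and build the canonical LR(0) collection (I0 = CLOSURE({[S' → . S]}), then GOTO on every symbol after a dot until no new states appear). It has 17 states:
  I0: { [A → . + + A], [A → . ; n], [S → . + n ;], [S → . ;], [S → . A +], [S → . n +], [S → . n S S], [S' → . S] }  — shift
  I1: { [A → + . + A], [S → + . n ;] }  — shift
  I2: { [A → ; . n], [S → ; .] }  — shift, reduce
  I3: { [S → A . +] }  — shift
  I4: { [S' → S .] }  — accept
  I5: { [A → . + + A], [A → . ; n], [S → . + n ;], [S → . ;], [S → . A +], [S → . n +], [S → . n S S], [S → n . +], [S → n . S S] }  — shift
  I6: { [A → + . + A], [S → + . n ;], [S → n + .] }  — shift, reduce
  I7: { [A → . + + A], [A → . ; n], [S → . + n ;], [S → . ;], [S → . A +], [S → . n +], [S → . n S S], [S → n S . S] }  — shift
  I8: { [S → n S S .] }  — reduce
  I9: { [A → + + . A], [A → . + + A], [A → . ; n] }  — shift
  I10: { [S → + n . ;] }  — shift
  I11: { [S → + n ; .] }  — reduce
  I12: { [A → + . + A] }  — shift
  I13: { [A → ; . n] }  — shift
  I14: { [A → + + A .] }  — reduce
  I15: { [A → ; n .] }  — reduce
  I16: { [S → A + .] }  — reduce

No state contains more than one complete item.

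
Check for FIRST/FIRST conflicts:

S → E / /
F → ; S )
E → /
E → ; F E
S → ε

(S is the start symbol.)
A FIRST/FIRST conflict occurs when two productions N → α and N → β for the same non-terminal have FIRST(α) ∩ FIRST(β) ≠ ∅ (with ε ∈ FIRST of a nullable right-hand side, so two nullable alternatives also conflict).

FIRST sets of the non-terminals at (or reachable through a nullable prefix from) the front of some alternative:
  FIRST(E) = { '/', ';' }

Productions for S:
  S → E / /: FIRST = { '/', ';' }
  S → ε: FIRST = { ε }
Productions for E:
  E → /: FIRST = { '/' }
  E → ; F E: FIRST = { ';' }
F has only one production, so no FIRST/FIRST conflict is possible there.

All alternatives of each non-terminal have pairwise disjoint FIRST sets.

Answer: No FIRST/FIRST conflicts.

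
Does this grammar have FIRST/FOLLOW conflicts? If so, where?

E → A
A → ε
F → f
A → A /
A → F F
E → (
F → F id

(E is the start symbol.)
Yes. A → A '/' with FOLLOW(A) on { '/' }

A FIRST/FOLLOW conflict occurs when a non-terminal N has a nullable alternative N → β (β ⇒* ε) and another alternative N → α with FIRST(α) ∩ FOLLOW(N) ≠ ∅: on such a lookahead the parser cannot decide between expanding α and letting N vanish via β.

Nullable non-terminals: A, E.
FIRST sets used below: FIRST(A) = { '/', 'f', ε }, FIRST(F) = { 'f' }

A: nullable alternative(s) A → ε; FOLLOW(A) = { $, '/' }
  A → ε: FIRST \ {ε} = { } — this is the only nullable alternative, skip
  A → A /: FIRST \ {ε} = { '/', 'f' } — overlaps FOLLOW(A) on { '/' }: CONFLICT
  A → F F: FIRST \ {ε} = { 'f' } — disjoint from FOLLOW(A)

E: nullable alternative(s) E → A; FOLLOW(E) = { $ }
  E → A: FIRST \ {ε} = { '/', 'f' } — this is the only nullable alternative, skip
  E → (: FIRST \ {ε} = { '(' } — disjoint from FOLLOW(E)

F has no nullable alternative, so no FIRST/FOLLOW check is needed there.

So the grammar has 1 FIRST/FOLLOW conflict (marked CONFLICT above).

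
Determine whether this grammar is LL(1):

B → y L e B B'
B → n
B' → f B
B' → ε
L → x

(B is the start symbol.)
No. Predict set conflict for B': { 'f' }

Relevant sets:
  FOLLOW(B') = { $, 'f' }

For B:
  PREDICT(B → y L e B B') = { 'y' }
  PREDICT(B → n) = { 'n' }
For B':
  PREDICT(B' → f B) = { 'f' }
  PREDICT(B' → ε) = { $, 'f' }
L has a single production, so nothing to check there.

Conflict found: Predict set conflict for B': { 'f' }
The grammar is NOT LL(1).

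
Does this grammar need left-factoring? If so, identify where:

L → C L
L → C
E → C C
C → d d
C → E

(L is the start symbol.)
Left-factoring is needed when two productions for the same non-terminal
share a common prefix on the right-hand side.

Productions for L:
  L → C L
  L → C
Productions for C:
  C → d d
  C → E

Found common prefix 'C' in productions for L

Answer: Yes, L has productions with common prefix 'C'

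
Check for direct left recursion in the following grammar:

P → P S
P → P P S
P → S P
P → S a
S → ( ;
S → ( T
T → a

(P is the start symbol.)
P → P S: LEFT RECURSIVE (starts with P)
P → P P S: LEFT RECURSIVE (starts with P)
P → S P: starts with S
P → S a: starts with S
S → ( ;: starts with '('
S → ( T: starts with '('
T → a: starts with a

The grammar has direct left recursion on: P.

Answer: Yes, P is left-recursive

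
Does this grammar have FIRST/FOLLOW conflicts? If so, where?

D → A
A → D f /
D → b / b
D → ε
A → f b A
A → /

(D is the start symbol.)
A FIRST/FOLLOW conflict occurs when a non-terminal N has a nullable alternative N → β (β ⇒* ε) and another alternative N → α with FIRST(α) ∩ FOLLOW(N) ≠ ∅: on such a lookahead the parser cannot decide between expanding α and letting N vanish via β.

Nullable non-terminals: D.
FIRST sets used below: FIRST(A) = { '/', 'b', 'f' }

D: nullable alternative(s) D → ε; FOLLOW(D) = { $, 'f' }
  D → A: FIRST \ {ε} = { '/', 'b', 'f' } — overlaps FOLLOW(D) on { 'f' }: CONFLICT
  D → b / b: FIRST \ {ε} = { 'b' } — disjoint from FOLLOW(D)
  D → ε: FIRST \ {ε} = { } — this is the only nullable alternative, skip

A has no nullable alternative, so no FIRST/FOLLOW check is needed there.

So the grammar has 1 FIRST/FOLLOW conflict (marked CONFLICT above).

Answer: Yes. D → A with FOLLOW(D) on { 'f' }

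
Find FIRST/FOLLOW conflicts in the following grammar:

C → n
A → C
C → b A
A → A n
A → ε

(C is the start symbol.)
Yes. A → C with FOLLOW(A) on { 'n' }; A → A n with FOLLOW(A) on { 'n' }

Nullable non-terminals: A.
FIRST sets used below: FIRST(C) = { 'b', 'n' }, FIRST(A) = { 'b', 'n', ε }

A: nullable alternative(s) A → ε; FOLLOW(A) = { $, 'n' }
  A → C: FIRST \ {ε} = { 'b', 'n' } — overlaps FOLLOW(A) on { 'n' }: CONFLICT
  A → A n: FIRST \ {ε} = { 'b', 'n' } — overlaps FOLLOW(A) on { 'n' }: CONFLICT
  A → ε: FIRST \ {ε} = { } — this is the only nullable alternative, skip

C has no nullable alternative, so no FIRST/FOLLOW check is needed there.

So the grammar has 2 FIRST/FOLLOW conflicts (marked CONFLICT above).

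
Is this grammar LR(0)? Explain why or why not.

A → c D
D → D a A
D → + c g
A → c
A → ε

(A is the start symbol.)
Augment with A' → A and build the canonical LR(0) collection (I0 = CLOSURE({[A' → . A]}), then GOTO on every symbol after a dot until no new states appear). It has 9 states:
  I0: { [A → . c D], [A → . c], [A → .], [A' → . A] }  — shift, reduce
  I1: { [A' → A .] }  — accept
  I2: { [A → c . D], [A → c .], [D → . + c g], [D → . D a A] }  — shift, reduce
  I3: { [D → + . c g] }  — shift
  I4: { [A → c D .], [D → D . a A] }  — shift, reduce
  I5: { [A → . c D], [A → . c], [A → .], [D → D a . A] }  — shift, reduce
  I6: { [D → D a A .] }  — reduce
  I7: { [D → + c . g] }  — shift
  I8: { [D → + c g .] }  — reduce

Conflict in state I0:
  Shift-reduce conflict between [A → .] and [A → . c]
So the grammar is NOT LR(0).

Answer: No. Shift-reduce conflict between [A → .] and [A → . c]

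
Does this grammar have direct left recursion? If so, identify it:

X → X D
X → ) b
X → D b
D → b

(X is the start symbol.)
Direct left recursion occurs when N → N α for some non-terminal N (the right-hand side begins with the left-hand side itself).

X → X D: LEFT RECURSIVE (starts with X)
X → ) b: starts with ')'
X → D b: starts with D
D → b: starts with b

The grammar has direct left recursion on: X.

Answer: Yes, X is left-recursive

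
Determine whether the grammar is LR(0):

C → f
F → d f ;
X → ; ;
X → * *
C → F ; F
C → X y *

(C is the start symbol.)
Yes, the grammar is LR(0)

A grammar is LR(0) if no state in the canonical LR(0) collection has:
  - both a shift item (dot before a terminal) and a complete item (shift-reduce conflict), or
  - two or more complete items (reduce-reduce conflict; the accept item [C' → C .] counts as a complete item here).

Augment with C' → C and build the canonical LR(0) collection (I0 = CLOSURE({[C' → . C]}), then GOTO on every symbol after a dot until no new states appear). It has 16 states:
  I0: { [C → . F ; F], [C → . X y *], [C → . f], [C' → . C], [F → . d f ;], [X → . * *], [X → . ; ;] }  — shift
  I1: { [X → * . *] }  — shift
  I2: { [X → ; . ;] }  — shift
  I3: { [C' → C .] }  — accept
  I4: { [C → F . ; F] }  — shift
  I5: { [C → X . y *] }  — shift
  I6: { [F → d . f ;] }  — shift
  I7: { [C → f .] }  — reduce
  I8: { [F → d f . ;] }  — shift
  I9: { [F → d f ; .] }  — reduce
  I10: { [C → X y . *] }  — shift
  I11: { [C → X y * .] }  — reduce
  I12: { [C → F ; . F], [F → . d f ;] }  — shift
  I13: { [C → F ; F .] }  — reduce
  I14: { [X → ; ; .] }  — reduce
  I15: { [X → * * .] }  — reduce

Every state is either a pure shift/goto state or contains exactly one complete item and nothing to shift — no conflicts. The grammar is LR(0).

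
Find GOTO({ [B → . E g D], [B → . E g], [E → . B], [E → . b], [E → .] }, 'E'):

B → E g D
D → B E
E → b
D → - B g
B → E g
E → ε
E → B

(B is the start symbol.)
GOTO(I, 'E') = CLOSURE({ [A → αX.β] : [A → α.Xβ] ∈ I, X = 'E' })

Items with dot before 'E', with the dot advanced:
  [B → . E g] → [B → E . g]
  [B → . E g D] → [B → E . g D]
Closure adds nothing (no advanced item has the dot before a non-terminal).

GOTO = { [B → E . g D], [B → E . g] }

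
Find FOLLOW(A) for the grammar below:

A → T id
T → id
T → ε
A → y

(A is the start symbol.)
To compute FOLLOW(A), find every occurrence of A on a right-hand side N → α A β: add FIRST(β) \ {ε}, and if β is empty or nullable also add FOLLOW(N). Iterate to a fixed point.

A is the start symbol, so $ ∈ FOLLOW(A).
A does not occur on any right-hand side.

Taking the union: FOLLOW(A) = { $ }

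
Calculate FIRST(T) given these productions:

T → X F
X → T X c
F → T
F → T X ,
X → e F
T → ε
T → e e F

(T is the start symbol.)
FIRST sets of the other non-terminals involved (by the same procedure, iterated to a fixed point):
  FIRST(X) = { 'e' }

From T → X F:
  - X is a non-terminal: add FIRST(X) \ {ε} = { 'e' }
    X is not nullable, so stop
From T → ε:
  - ε-production, so ε ∈ FIRST(T)
From T → e e F:
  - e is a terminal: add 'e' and stop

Collecting: FIRST(T) = { 'e', ε }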